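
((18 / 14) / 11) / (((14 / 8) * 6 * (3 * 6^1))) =1 / 1617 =0.00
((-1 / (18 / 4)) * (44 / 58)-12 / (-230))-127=-3815399 / 30015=-127.12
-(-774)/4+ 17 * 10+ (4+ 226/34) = 12721/34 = 374.15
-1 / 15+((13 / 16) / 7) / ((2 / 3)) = 0.11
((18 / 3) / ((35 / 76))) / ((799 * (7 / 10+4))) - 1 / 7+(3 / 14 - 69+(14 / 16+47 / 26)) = -1810973683 / 27338584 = -66.24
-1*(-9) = 9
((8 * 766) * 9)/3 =18384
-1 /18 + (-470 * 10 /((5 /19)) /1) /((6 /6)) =-321481 /18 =-17860.06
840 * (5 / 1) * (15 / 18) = 3500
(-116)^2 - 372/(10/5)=13270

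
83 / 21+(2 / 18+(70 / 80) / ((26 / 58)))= 39413 / 6552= 6.02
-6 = -6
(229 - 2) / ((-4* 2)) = -227 / 8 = -28.38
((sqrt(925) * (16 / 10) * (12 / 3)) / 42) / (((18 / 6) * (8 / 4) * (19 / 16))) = 128 * sqrt(37) / 1197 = 0.65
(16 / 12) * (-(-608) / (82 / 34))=336.13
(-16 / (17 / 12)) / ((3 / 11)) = -704 / 17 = -41.41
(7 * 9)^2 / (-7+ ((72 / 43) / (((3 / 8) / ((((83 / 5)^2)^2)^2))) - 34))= 9523828125 / 61777158268860571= 0.00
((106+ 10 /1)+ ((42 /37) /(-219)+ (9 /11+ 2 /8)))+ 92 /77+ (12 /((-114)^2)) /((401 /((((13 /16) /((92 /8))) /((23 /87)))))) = 15067540043034923 /127412648359304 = 118.26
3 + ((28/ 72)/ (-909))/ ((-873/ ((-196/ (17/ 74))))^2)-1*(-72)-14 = 109915679404465/ 1801908453861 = 61.00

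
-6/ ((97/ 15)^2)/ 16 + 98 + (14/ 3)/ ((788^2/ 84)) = 286256290793/ 2921231048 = 97.99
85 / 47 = 1.81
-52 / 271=-0.19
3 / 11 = 0.27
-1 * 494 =-494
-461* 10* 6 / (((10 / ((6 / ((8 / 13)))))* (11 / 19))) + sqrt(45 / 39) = -1024803 / 22 + sqrt(195) / 13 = -46580.88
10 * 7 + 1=71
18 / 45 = 0.40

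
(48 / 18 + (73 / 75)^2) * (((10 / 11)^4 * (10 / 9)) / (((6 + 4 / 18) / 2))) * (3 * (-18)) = -47.61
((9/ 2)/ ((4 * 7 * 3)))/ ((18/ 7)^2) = 7/ 864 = 0.01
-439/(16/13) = -5707/16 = -356.69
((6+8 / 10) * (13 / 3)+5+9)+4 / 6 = 662 / 15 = 44.13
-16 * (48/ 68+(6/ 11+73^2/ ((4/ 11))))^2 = -120180550110721/ 34969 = -3436774002.99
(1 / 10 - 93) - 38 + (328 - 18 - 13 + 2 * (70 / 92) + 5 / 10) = 168.12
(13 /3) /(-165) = -13 /495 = -0.03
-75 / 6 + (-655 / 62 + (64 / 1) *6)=11189 / 31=360.94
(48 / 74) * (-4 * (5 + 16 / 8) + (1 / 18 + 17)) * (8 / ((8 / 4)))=-3152 / 111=-28.40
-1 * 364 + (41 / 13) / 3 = -14155 / 39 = -362.95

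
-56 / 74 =-28 / 37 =-0.76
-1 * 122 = -122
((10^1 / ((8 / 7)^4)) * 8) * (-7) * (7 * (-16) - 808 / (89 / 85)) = 826148085 / 2848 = 290080.09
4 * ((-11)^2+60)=724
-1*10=-10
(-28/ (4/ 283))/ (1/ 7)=-13867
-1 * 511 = -511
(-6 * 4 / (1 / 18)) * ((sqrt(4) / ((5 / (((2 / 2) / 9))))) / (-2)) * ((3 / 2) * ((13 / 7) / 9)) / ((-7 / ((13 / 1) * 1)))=-1352 / 245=-5.52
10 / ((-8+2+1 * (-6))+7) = -2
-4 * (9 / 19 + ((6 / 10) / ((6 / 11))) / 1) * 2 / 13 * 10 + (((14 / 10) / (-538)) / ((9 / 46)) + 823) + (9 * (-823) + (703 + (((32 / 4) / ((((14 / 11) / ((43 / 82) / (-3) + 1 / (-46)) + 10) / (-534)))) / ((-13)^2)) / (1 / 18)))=-2521654122649022 / 418892883435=-6019.81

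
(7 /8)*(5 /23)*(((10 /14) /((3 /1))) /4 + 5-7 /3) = 0.52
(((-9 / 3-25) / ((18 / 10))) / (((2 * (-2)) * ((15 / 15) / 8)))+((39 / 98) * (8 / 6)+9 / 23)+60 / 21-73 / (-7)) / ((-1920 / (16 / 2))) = -114917 / 608580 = -0.19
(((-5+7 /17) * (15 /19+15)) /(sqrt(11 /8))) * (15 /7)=-132.39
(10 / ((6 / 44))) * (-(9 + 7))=-3520 / 3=-1173.33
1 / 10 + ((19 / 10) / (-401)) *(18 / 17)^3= 371861 / 3940226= 0.09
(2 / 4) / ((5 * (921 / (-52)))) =-26 / 4605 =-0.01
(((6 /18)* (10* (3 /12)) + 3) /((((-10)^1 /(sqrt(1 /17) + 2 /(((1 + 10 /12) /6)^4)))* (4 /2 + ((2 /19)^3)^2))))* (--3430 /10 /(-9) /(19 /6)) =19533945011* sqrt(17) /143960493780 + 607583825622144 /1147998687055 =529.81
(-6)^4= 1296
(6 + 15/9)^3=12167/27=450.63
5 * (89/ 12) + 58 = 1141/ 12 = 95.08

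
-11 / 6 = -1.83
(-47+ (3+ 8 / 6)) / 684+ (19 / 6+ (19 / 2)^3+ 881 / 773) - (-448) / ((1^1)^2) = 4154624851 / 3172392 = 1309.62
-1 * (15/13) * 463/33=-2315/143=-16.19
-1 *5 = -5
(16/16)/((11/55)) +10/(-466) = 1160/233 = 4.98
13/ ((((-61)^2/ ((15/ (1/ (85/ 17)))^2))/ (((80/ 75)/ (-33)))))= -26000/ 40931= -0.64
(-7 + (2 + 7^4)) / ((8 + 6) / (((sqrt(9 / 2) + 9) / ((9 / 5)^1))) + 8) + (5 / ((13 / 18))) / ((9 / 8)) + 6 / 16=62895 * sqrt(2) / 6361 + 149468799 / 661544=239.92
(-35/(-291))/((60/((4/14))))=1/1746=0.00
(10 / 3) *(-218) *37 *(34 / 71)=-12875.31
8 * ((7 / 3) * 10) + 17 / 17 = 187.67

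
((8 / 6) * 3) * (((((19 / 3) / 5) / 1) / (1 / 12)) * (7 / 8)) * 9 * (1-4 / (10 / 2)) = 2394 / 25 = 95.76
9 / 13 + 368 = 4793 / 13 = 368.69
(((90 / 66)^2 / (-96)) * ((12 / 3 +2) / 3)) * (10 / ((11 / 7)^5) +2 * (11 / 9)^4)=-36366266575 / 170473771908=-0.21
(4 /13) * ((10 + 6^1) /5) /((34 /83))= 2656 /1105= 2.40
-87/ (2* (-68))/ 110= 87/ 14960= 0.01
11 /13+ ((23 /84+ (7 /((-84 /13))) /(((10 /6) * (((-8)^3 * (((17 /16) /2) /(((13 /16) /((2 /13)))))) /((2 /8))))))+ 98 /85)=2.28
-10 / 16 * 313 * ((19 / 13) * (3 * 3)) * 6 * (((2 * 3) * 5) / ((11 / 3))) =-36128025 / 286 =-126321.77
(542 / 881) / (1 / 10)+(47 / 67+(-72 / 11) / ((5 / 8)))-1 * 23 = -86418622 / 3246485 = -26.62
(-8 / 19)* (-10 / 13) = 80 / 247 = 0.32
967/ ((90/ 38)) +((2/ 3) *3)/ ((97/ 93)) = 1790551/ 4365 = 410.21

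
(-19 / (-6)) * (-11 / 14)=-209 / 84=-2.49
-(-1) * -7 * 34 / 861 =-34 / 123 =-0.28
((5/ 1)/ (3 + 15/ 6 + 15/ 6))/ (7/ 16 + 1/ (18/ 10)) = 90/ 143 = 0.63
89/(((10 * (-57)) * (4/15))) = -89/152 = -0.59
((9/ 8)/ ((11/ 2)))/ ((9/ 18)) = 9/ 22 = 0.41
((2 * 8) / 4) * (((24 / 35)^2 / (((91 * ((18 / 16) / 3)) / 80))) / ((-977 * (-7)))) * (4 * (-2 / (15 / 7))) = -262144 / 108911075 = -0.00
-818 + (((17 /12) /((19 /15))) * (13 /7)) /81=-35248151 /43092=-817.97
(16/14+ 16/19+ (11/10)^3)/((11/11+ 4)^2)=441023/3325000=0.13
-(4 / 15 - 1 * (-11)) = -169 / 15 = -11.27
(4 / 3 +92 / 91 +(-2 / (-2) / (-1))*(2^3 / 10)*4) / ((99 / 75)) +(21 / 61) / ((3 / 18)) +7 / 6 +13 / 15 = 18963103 / 5495490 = 3.45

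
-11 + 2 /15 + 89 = 1172 /15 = 78.13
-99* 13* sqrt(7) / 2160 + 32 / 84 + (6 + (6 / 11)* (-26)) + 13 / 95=-168187 / 21945 - 143* sqrt(7) / 240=-9.24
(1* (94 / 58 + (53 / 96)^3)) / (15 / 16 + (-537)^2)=0.00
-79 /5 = -15.80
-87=-87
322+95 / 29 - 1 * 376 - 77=-3704 / 29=-127.72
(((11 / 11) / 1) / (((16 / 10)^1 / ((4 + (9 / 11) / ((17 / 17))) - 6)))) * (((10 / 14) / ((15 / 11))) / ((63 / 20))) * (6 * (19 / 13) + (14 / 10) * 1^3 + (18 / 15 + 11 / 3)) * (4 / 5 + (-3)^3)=192046 / 3969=48.39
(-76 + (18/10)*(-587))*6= -33978/5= -6795.60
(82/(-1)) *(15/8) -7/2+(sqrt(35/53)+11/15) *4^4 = 1829/60+256 *sqrt(1855)/53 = 238.52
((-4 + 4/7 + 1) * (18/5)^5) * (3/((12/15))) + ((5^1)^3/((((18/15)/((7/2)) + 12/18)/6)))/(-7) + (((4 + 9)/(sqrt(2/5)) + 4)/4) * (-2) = -1301948701/231875 - 13 * sqrt(10)/4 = -5625.15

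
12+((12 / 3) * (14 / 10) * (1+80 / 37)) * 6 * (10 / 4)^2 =25014 / 37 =676.05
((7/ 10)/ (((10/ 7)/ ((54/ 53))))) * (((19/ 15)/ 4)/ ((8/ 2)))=8379/ 212000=0.04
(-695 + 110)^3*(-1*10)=2002016250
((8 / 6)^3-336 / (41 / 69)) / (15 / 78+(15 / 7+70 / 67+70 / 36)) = -3800528368 / 35936295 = -105.76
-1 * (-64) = 64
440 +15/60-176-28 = 945/4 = 236.25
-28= -28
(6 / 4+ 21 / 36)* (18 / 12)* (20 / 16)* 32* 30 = 3750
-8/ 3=-2.67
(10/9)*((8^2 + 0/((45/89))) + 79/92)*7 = 23205/46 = 504.46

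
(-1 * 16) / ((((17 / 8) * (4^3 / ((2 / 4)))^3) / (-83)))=83 / 278528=0.00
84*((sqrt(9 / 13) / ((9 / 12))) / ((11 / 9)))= 76.25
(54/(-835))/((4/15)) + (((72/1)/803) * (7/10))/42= -323211/1341010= -0.24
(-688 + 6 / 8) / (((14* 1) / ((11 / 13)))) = -41.54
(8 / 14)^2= 16 / 49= 0.33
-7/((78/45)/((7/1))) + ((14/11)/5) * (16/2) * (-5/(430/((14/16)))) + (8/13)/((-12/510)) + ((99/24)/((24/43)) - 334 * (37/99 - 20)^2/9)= -226298168524157/15778825920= -14341.89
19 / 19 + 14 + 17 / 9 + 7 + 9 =296 / 9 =32.89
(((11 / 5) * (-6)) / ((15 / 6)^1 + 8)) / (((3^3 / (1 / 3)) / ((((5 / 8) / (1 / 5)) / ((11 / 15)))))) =-25 / 378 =-0.07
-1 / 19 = -0.05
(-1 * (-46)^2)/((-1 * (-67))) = -2116/67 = -31.58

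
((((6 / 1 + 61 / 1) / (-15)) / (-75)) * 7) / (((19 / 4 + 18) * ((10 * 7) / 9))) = 134 / 56875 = 0.00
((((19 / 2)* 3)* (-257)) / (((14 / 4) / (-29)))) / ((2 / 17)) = 7221957 / 14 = 515854.07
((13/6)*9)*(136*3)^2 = 3246048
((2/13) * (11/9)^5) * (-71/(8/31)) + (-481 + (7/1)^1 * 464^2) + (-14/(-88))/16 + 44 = 1506519.57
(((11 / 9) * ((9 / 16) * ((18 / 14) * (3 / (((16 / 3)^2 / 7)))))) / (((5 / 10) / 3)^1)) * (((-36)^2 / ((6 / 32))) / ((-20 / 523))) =-113236299 / 160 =-707726.87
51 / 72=17 / 24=0.71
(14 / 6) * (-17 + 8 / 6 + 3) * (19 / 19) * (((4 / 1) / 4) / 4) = -133 / 18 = -7.39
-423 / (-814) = 423 / 814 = 0.52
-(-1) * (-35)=-35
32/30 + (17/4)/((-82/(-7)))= 1.43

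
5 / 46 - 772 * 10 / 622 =-176005 / 14306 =-12.30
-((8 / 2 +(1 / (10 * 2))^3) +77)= -648001 / 8000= -81.00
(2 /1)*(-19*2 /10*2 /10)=-38 /25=-1.52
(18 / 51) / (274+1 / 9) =54 / 41939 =0.00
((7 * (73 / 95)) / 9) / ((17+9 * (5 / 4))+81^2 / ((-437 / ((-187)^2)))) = -47012 / 41295467475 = -0.00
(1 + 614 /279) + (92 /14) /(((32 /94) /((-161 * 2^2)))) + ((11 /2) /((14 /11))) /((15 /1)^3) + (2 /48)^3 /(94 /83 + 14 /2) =-125828463650489 /10124352000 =-12428.30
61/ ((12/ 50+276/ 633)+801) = 321775/ 4228841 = 0.08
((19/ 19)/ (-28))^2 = 0.00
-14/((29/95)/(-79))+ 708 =125602/29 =4331.10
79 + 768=847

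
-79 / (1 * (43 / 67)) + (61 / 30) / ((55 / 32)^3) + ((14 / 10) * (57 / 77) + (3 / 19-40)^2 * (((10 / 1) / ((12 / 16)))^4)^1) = 52475574218616223304 / 1045968845625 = 50169347.24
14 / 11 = 1.27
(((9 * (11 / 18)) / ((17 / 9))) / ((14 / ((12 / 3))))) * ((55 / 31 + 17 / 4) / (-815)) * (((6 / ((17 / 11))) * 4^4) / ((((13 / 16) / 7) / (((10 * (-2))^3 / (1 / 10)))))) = 79968632832000 / 18984121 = 4212395.87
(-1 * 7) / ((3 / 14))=-98 / 3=-32.67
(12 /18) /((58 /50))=50 /87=0.57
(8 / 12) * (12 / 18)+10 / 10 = 13 / 9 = 1.44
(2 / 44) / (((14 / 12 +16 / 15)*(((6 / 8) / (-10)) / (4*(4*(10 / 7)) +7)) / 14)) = -7600 / 67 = -113.43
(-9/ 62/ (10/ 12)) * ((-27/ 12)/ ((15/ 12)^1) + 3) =-162/ 775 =-0.21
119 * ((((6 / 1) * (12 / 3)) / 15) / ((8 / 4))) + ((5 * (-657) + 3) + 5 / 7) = -111513 / 35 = -3186.09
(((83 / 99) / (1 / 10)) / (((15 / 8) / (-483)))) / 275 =-213808 / 27225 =-7.85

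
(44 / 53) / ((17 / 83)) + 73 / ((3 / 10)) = 668686 / 2703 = 247.39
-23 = -23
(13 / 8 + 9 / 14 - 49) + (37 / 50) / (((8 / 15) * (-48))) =-418979 / 8960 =-46.76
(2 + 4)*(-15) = -90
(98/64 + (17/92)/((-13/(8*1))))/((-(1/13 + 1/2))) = -2.46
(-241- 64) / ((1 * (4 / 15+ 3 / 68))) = -311100 / 317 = -981.39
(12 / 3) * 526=2104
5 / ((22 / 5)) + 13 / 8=243 / 88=2.76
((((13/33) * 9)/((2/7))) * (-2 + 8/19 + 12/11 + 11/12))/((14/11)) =13975/3344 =4.18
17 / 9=1.89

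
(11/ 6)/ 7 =11/ 42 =0.26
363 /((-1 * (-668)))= 363 /668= 0.54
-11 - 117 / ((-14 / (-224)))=-1883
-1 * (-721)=721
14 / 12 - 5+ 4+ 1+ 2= 19 / 6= 3.17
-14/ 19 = -0.74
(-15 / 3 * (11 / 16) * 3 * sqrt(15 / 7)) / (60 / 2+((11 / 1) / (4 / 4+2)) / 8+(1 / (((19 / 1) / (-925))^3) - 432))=0.00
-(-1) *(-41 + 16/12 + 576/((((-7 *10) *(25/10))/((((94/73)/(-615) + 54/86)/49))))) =-93904894889/2364844125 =-39.71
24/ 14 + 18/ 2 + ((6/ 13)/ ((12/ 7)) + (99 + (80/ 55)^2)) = 2468649/ 22022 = 112.10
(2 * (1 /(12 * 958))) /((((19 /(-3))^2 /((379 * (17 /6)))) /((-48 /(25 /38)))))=-77316 /227525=-0.34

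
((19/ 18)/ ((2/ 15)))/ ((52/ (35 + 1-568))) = -12635/ 156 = -80.99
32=32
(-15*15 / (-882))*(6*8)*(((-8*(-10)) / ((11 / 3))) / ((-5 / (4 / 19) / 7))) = -115200 / 1463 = -78.74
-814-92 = -906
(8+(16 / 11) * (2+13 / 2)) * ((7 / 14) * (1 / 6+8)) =2744 / 33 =83.15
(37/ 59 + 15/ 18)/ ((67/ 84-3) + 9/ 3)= 7238/ 3953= 1.83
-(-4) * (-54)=-216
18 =18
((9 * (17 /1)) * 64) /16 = 612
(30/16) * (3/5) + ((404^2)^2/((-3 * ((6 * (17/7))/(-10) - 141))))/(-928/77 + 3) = -287173360515913/41702904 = -6886171.78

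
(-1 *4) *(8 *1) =-32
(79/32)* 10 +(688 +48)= 12171/16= 760.69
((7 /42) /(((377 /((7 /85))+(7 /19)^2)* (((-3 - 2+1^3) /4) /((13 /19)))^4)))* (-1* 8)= -199927 /3132195201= -0.00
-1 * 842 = -842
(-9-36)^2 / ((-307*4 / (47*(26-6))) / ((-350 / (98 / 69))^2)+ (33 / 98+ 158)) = 138770503593750 / 10850600210161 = 12.79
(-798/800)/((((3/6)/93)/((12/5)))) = -111321/250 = -445.28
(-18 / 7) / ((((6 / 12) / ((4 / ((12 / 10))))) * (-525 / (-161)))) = -184 / 35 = -5.26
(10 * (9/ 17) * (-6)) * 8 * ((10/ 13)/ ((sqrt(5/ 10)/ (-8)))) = 345600 * sqrt(2)/ 221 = 2211.55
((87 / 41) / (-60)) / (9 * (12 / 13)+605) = -377 / 6537860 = -0.00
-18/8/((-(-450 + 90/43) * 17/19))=-817/145520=-0.01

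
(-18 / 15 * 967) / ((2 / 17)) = -49317 / 5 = -9863.40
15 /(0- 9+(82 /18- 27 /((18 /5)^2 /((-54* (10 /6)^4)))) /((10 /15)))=180 /15599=0.01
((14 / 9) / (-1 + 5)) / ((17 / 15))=35 / 102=0.34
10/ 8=5/ 4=1.25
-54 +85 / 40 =-415 / 8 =-51.88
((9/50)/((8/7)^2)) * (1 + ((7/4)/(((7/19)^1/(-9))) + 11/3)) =-67179/12800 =-5.25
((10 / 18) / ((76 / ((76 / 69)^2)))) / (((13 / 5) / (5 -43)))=-72200 / 557037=-0.13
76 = 76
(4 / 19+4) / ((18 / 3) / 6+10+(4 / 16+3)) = 320 / 1083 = 0.30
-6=-6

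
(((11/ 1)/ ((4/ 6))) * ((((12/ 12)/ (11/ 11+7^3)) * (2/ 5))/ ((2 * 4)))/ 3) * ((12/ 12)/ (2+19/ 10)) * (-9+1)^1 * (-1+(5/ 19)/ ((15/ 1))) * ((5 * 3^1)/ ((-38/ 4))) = -1540/ 605397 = -0.00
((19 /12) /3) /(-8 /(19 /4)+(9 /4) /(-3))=-361 /1665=-0.22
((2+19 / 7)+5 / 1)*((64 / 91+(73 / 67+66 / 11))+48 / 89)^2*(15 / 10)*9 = 18766005001963542 / 2061154008823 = 9104.61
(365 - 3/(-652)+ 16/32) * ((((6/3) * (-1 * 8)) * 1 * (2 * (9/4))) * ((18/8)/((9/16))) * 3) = -51474744/163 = -315795.98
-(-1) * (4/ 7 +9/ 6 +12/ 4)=71/ 14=5.07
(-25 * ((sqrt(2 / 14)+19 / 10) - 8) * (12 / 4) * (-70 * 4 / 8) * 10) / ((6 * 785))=-10675 / 314+125 * sqrt(7) / 157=-31.89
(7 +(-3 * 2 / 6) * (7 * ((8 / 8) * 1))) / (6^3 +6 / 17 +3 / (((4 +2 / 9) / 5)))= 0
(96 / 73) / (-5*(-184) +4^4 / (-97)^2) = 0.00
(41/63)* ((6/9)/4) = 41/378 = 0.11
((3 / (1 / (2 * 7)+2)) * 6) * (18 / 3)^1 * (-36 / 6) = -9072 / 29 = -312.83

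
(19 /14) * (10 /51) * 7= 95 /51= 1.86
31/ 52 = 0.60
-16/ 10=-8/ 5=-1.60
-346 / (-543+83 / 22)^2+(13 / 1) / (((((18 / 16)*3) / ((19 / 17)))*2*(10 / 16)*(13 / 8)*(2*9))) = 338798261288 / 2906794033695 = 0.12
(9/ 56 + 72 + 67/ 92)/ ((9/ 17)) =1595977/ 11592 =137.68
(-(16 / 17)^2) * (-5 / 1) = 1280 / 289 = 4.43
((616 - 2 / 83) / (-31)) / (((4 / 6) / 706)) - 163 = -21205.53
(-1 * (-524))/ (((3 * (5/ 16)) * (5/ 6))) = 16768/ 25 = 670.72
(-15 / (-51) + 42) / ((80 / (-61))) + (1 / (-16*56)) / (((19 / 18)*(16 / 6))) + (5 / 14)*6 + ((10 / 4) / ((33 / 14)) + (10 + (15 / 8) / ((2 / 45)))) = 4420203433 / 191009280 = 23.14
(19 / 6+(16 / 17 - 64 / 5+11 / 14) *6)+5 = -58.27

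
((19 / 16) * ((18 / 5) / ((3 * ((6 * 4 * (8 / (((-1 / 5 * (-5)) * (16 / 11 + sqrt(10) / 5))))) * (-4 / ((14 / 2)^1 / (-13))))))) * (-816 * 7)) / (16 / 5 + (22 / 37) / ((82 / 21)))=-72028677 / 29088488 - 72028677 * sqrt(10) / 211552640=-3.55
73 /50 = 1.46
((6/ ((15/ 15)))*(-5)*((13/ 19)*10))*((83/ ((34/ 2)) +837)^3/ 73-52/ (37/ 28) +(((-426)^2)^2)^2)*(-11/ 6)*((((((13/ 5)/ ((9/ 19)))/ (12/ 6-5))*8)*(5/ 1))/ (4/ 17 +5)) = -3567518776177172342352027394336000/ 625251789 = -5705731417230974675950951.00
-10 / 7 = -1.43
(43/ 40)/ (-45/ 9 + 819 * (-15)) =-43/ 491600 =-0.00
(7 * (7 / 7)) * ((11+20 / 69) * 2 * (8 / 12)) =21812 / 207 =105.37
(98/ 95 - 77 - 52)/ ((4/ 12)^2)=-109413/ 95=-1151.72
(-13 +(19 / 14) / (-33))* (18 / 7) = -18075 / 539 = -33.53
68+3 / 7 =479 / 7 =68.43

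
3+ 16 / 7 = 37 / 7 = 5.29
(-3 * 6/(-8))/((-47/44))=-99/47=-2.11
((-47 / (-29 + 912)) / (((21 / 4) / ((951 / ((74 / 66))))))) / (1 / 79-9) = 77683386 / 81187435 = 0.96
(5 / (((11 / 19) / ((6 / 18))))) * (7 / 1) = 665 / 33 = 20.15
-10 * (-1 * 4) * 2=80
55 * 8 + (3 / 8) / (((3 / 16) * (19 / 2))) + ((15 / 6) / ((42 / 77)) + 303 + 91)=191245 / 228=838.79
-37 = -37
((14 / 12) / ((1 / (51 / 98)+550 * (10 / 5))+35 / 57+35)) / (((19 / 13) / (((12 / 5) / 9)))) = 1547 / 8267040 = 0.00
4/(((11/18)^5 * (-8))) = -944784/161051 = -5.87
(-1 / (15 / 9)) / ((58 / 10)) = -3 / 29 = -0.10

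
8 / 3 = 2.67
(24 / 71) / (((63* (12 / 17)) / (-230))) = -7820 / 4473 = -1.75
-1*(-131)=131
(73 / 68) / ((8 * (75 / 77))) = 5621 / 40800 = 0.14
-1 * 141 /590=-141 /590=-0.24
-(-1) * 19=19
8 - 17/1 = -9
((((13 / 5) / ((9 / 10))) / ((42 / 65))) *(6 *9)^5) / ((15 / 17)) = 16286186592 / 7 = 2326598084.57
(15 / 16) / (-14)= -15 / 224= -0.07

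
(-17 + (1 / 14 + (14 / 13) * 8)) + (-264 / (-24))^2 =20509 / 182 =112.69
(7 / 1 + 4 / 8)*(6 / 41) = 45 / 41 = 1.10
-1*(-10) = 10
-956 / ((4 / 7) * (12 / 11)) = -18403 / 12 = -1533.58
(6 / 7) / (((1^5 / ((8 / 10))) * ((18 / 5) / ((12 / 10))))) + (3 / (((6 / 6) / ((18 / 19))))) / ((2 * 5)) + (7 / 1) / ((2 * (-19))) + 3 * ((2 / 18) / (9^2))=5659 / 17010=0.33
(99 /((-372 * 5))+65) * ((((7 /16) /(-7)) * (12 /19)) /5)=-120801 /235600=-0.51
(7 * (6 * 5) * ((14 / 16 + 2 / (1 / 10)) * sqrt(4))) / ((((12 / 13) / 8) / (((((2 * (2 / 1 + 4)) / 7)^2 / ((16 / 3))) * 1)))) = 293085 / 7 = 41869.29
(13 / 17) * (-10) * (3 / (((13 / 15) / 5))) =-2250 / 17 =-132.35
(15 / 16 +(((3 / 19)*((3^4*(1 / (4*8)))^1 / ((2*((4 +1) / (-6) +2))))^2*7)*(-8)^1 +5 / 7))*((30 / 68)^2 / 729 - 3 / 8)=10458267779 / 3188118528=3.28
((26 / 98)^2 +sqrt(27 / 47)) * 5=845 / 2401 +15 * sqrt(141) / 47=4.14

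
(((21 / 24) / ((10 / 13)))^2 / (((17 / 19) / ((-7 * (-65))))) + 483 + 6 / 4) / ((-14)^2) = 24860569 / 4264960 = 5.83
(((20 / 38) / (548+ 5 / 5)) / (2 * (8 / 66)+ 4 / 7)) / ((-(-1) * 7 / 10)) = 275 / 163419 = 0.00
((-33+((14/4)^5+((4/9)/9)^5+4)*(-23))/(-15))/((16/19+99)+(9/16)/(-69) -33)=119021495079035425/9776308865643018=12.17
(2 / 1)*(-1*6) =-12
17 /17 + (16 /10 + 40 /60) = 49 /15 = 3.27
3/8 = 0.38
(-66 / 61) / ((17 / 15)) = -990 / 1037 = -0.95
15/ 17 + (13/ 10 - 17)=-2519/ 170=-14.82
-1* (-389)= 389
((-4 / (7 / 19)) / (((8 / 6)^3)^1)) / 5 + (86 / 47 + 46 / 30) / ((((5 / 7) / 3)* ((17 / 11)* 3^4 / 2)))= -125109227 / 181213200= -0.69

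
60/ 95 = 12/ 19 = 0.63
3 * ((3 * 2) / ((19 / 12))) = 216 / 19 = 11.37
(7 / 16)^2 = 49 / 256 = 0.19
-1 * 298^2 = -88804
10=10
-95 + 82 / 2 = -54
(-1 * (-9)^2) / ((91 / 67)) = -5427 / 91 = -59.64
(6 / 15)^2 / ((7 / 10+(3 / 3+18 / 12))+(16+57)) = 4 / 1905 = 0.00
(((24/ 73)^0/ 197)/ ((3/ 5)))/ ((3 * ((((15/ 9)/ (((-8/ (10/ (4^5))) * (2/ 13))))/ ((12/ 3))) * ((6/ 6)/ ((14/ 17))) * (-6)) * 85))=229376/ 166529025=0.00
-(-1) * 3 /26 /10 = 3 /260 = 0.01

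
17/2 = 8.50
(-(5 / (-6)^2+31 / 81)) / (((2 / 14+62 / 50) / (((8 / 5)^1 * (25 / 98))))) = -21125 / 137214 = -0.15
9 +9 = 18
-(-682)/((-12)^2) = 341/72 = 4.74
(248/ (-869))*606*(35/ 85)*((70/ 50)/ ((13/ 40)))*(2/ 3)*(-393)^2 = -6066025249536/ 192049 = -31585820.54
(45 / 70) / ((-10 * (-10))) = 9 / 1400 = 0.01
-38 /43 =-0.88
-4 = -4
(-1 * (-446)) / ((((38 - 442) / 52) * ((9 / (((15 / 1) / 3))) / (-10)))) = 289900 / 909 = 318.92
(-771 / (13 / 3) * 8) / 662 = -9252 / 4303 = -2.15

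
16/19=0.84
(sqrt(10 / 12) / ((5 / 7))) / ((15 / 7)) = 49 * sqrt(30) / 450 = 0.60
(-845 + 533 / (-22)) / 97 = -19123 / 2134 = -8.96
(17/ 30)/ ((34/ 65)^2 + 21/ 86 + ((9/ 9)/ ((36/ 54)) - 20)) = -617695/ 19601502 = -0.03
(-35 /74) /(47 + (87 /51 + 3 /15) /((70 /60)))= -20825 /2141338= -0.01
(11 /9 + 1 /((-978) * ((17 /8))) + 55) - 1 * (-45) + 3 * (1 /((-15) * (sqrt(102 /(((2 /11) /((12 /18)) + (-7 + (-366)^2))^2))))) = 2524369 /24939 - 736721 * sqrt(102) /2805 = -2551.37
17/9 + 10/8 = 113/36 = 3.14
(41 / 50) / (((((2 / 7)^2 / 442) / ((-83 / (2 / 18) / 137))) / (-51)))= 16914648933 / 13700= 1234645.91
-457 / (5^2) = -457 / 25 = -18.28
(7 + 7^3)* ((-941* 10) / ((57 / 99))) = -108685500 / 19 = -5720289.47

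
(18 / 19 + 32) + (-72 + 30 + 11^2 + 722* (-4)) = -52745 / 19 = -2776.05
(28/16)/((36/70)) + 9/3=461/72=6.40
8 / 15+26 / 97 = 1166 / 1455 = 0.80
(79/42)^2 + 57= 106789/1764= 60.54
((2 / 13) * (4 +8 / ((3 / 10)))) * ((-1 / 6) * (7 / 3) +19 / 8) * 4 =1012 / 27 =37.48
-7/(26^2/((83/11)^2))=-48223/81796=-0.59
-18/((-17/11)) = 198/17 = 11.65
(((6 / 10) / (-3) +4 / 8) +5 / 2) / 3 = 14 / 15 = 0.93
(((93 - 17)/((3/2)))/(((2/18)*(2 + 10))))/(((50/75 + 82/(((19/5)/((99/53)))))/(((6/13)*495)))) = 85237515/402298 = 211.88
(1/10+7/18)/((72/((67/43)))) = 0.01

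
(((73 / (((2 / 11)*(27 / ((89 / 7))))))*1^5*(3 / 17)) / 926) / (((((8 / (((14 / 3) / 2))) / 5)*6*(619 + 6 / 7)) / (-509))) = -1273184605 / 177045362496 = -0.01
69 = 69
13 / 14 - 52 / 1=-715 / 14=-51.07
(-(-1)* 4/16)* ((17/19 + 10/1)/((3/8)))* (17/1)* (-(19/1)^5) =-305733066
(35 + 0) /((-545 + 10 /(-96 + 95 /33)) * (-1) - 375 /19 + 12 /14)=2043545 /30724856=0.07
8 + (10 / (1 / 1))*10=108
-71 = -71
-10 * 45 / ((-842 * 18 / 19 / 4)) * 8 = 7600 / 421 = 18.05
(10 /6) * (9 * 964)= 14460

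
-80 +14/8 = -313/4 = -78.25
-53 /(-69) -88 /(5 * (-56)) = 2614 /2415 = 1.08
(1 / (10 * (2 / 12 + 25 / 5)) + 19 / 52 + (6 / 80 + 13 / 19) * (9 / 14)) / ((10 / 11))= 41167621 / 42879200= 0.96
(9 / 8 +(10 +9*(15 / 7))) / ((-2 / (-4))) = 1703 / 28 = 60.82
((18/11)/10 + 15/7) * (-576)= -511488/385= -1328.54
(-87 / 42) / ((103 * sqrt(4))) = -29 / 2884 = -0.01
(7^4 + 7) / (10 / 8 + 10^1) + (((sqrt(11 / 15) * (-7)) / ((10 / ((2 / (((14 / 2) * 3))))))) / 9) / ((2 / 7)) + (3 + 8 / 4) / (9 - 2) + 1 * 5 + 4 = 70484 / 315 - 7 * sqrt(165) / 4050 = 223.74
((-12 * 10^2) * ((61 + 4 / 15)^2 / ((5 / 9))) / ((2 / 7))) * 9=-1276976232 / 5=-255395246.40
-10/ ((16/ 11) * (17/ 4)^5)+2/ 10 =1384657/ 7099285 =0.20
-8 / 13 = -0.62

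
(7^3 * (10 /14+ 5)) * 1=1960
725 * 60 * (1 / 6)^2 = 3625 / 3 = 1208.33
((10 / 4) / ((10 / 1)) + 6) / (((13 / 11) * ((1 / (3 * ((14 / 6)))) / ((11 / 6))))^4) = 12866891832025 / 148060224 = 86903.10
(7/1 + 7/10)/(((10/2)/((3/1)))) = 231/50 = 4.62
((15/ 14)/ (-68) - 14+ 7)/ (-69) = 0.10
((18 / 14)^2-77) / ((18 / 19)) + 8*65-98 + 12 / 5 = 760432 / 2205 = 344.87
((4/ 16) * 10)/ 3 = 5/ 6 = 0.83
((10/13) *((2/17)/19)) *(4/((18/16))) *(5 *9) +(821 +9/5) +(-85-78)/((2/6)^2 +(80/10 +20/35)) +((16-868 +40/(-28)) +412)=363.36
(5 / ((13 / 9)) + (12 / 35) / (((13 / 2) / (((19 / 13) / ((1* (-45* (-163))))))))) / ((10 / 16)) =5.54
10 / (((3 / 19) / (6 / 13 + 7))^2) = 33966490 / 1521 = 22331.68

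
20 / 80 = 1 / 4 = 0.25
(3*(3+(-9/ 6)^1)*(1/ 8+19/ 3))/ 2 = 465/ 32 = 14.53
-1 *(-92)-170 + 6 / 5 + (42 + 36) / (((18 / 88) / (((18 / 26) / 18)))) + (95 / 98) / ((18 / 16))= -135104 / 2205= -61.27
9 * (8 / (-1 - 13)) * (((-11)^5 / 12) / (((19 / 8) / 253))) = 977901672 / 133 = 7352644.15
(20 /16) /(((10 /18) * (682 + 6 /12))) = 3 /910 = 0.00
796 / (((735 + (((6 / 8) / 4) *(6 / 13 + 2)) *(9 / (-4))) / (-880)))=-18212480 / 19083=-954.38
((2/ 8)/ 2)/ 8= 1/ 64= 0.02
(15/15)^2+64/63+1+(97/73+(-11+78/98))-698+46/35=-113085181/160965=-702.55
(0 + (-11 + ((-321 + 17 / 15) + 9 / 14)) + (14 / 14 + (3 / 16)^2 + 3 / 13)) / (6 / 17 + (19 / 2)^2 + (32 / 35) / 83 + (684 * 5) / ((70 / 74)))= -162195921673 / 1827300735936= -0.09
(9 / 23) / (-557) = -0.00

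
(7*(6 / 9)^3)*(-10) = -20.74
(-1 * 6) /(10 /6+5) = -9 /10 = -0.90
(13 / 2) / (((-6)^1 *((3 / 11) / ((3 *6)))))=-143 / 2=-71.50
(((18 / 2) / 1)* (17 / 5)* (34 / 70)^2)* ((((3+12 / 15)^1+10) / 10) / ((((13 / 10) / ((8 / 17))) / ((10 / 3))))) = 957168 / 79625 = 12.02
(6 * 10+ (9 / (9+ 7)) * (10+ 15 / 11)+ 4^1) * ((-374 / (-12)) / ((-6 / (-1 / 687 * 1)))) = 210613 / 395712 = 0.53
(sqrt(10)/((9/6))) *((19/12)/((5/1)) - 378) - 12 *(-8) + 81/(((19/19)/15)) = 1311 - 22661 *sqrt(10)/90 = 514.77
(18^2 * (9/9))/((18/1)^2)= 1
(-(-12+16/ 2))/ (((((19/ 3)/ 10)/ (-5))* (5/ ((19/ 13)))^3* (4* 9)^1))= -722/ 32955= -0.02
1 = 1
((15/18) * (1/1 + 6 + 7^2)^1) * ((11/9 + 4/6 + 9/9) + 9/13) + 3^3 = 68137/351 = 194.12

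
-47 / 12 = -3.92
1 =1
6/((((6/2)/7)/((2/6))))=4.67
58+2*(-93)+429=301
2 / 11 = 0.18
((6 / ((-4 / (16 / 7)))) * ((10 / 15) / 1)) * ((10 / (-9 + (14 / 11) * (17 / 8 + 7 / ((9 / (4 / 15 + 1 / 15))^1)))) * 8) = 1520640 / 49609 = 30.65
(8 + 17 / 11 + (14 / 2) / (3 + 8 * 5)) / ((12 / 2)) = 2296 / 1419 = 1.62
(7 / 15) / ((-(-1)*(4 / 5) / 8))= 4.67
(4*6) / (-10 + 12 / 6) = -3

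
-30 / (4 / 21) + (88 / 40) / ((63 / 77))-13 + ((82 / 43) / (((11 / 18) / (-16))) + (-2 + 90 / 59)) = -548072341 / 2511630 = -218.21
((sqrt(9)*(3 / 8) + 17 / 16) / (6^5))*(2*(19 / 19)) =35 / 62208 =0.00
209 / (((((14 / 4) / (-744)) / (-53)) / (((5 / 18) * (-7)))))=-13735480 / 3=-4578493.33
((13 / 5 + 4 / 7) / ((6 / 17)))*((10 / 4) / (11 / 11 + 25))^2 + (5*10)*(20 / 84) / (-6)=-647695 / 340704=-1.90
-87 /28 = -3.11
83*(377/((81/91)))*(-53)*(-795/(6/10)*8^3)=102381748851200/81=1263972208039.51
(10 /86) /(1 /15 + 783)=0.00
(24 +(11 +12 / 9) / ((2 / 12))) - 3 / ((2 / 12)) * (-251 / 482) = 25877 / 241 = 107.37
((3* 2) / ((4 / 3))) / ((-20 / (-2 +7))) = -9 / 8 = -1.12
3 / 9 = 1 / 3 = 0.33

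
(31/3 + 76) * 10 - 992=-386/3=-128.67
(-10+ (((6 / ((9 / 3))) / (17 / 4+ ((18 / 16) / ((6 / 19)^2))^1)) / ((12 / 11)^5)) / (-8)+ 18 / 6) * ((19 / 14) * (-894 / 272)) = 306800755477 / 9811113984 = 31.27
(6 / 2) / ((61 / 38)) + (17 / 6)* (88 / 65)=67858 / 11895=5.70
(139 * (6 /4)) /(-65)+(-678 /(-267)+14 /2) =73257 /11570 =6.33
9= 9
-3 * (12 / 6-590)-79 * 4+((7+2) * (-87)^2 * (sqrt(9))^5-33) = 16554818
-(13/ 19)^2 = -169/ 361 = -0.47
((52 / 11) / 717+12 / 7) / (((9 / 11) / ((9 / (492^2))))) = 5938 / 75932451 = 0.00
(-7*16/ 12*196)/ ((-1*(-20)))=-1372/ 15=-91.47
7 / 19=0.37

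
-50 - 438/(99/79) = -13184/33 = -399.52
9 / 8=1.12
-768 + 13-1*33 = -788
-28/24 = -7/6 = -1.17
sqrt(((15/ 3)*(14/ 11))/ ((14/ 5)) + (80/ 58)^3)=5*sqrt(16763131)/ 9251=2.21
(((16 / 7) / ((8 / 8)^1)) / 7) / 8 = 0.04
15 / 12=5 / 4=1.25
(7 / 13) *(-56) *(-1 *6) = 2352 / 13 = 180.92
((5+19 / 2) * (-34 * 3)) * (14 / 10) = -2070.60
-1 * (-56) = 56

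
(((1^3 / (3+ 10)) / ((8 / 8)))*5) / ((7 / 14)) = 10 / 13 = 0.77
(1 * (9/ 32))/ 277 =9/ 8864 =0.00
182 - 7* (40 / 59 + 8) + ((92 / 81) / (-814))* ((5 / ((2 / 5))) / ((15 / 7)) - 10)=707571679 / 5835159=121.26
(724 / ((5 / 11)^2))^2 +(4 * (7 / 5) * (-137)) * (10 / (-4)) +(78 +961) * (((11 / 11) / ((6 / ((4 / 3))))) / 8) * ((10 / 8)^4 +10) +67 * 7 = 70743648259631 / 5760000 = 12281883.38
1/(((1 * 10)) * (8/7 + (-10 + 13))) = 7/290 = 0.02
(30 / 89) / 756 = 0.00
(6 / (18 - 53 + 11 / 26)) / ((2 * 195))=-2 / 4495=-0.00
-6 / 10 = -3 / 5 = -0.60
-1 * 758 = -758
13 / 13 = 1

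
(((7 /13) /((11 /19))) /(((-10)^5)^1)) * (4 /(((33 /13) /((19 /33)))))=-2527 /299475000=-0.00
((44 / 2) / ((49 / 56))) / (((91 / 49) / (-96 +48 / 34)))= -283008 / 221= -1280.58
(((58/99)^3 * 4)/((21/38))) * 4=118628096/20376279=5.82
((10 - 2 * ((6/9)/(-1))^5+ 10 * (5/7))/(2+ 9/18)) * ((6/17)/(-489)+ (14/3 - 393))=-2703.77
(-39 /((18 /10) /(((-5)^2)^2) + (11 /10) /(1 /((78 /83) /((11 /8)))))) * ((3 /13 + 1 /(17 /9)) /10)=-4357500 /1109233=-3.93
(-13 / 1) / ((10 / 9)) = -117 / 10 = -11.70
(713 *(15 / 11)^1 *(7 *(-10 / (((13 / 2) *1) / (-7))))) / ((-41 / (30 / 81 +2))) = -223596800 / 52767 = -4237.44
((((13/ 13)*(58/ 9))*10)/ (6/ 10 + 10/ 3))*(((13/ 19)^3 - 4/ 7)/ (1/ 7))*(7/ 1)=-81585700/ 404681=-201.60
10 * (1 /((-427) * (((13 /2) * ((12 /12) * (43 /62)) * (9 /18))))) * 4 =-9920 /238693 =-0.04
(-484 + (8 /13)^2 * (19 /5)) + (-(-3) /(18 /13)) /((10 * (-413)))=-2020880581 /4187820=-482.56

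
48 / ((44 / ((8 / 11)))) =96 / 121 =0.79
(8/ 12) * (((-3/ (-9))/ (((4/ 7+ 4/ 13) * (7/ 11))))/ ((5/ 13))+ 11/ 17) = 44803/ 30600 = 1.46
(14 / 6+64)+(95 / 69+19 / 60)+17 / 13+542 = 10967341 / 17940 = 611.33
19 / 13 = 1.46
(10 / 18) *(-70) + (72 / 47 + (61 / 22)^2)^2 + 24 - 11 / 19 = 6153367580395 / 88487627184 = 69.54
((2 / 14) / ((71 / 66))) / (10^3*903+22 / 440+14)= 1320 / 8975959657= 0.00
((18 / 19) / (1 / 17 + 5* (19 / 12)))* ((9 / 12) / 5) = 2754 / 154565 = 0.02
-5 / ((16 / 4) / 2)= -5 / 2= -2.50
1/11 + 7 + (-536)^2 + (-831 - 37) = 3150786/11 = 286435.09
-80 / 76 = -20 / 19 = -1.05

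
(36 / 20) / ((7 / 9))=81 / 35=2.31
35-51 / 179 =6214 / 179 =34.72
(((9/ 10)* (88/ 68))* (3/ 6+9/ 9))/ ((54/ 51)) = 1.65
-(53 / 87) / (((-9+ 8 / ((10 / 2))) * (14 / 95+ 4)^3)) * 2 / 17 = 227204375 / 1673510986716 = 0.00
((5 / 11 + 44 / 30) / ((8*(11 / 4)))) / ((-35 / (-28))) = 634 / 9075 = 0.07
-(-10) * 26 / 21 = 260 / 21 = 12.38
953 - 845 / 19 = 17262 / 19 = 908.53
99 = 99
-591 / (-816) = 197 / 272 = 0.72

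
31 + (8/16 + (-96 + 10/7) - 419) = -482.07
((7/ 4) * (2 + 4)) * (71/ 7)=213/ 2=106.50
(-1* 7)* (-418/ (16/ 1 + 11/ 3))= 8778/ 59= 148.78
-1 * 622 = -622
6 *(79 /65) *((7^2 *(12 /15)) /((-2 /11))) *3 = -1532916 /325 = -4716.66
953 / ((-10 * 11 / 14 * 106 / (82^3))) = -1839087964 / 2915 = -630904.96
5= 5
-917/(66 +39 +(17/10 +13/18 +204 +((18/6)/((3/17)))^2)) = -41265/27019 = -1.53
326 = 326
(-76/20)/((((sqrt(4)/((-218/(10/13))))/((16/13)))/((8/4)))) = 33136/25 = 1325.44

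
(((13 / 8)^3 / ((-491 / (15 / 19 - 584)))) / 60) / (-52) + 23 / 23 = 1144474831 / 1146347520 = 1.00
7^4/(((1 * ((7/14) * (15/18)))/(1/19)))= 28812/95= 303.28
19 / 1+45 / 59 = 1166 / 59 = 19.76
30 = 30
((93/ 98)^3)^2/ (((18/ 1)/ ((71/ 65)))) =5104033669431/ 115159509512320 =0.04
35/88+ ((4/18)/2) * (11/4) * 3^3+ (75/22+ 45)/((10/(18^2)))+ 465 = 179705/88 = 2042.10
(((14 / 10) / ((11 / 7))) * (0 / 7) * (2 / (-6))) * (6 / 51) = 0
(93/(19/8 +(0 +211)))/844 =62/120059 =0.00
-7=-7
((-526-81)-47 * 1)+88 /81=-52886 /81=-652.91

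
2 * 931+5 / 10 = 3725 / 2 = 1862.50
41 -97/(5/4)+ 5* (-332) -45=-8708/5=-1741.60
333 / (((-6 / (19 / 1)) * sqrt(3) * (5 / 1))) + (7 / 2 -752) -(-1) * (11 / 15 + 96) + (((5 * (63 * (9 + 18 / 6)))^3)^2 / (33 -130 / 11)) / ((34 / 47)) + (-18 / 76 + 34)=214909793300676528742345109 / 1128885 -703 * sqrt(3) / 10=190373504210505524127.69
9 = 9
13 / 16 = 0.81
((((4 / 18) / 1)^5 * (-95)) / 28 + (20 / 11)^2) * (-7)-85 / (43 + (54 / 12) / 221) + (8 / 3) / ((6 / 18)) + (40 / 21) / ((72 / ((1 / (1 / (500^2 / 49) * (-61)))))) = -10981669638206590 / 568523208023001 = -19.32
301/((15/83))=24983/15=1665.53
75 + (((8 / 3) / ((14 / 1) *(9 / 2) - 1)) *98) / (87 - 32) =384017 / 5115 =75.08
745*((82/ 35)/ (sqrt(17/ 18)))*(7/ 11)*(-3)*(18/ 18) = -109962*sqrt(34)/ 187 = -3428.79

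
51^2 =2601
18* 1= 18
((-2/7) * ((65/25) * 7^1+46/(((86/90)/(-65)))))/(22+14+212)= 668837/186620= 3.58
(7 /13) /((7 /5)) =5 /13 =0.38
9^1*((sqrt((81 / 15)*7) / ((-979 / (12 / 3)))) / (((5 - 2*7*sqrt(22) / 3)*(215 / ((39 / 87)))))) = 12636*sqrt(105) / 24947313655 + 58968*sqrt(2310) / 124736568275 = 0.00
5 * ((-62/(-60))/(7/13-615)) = -403/47928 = -0.01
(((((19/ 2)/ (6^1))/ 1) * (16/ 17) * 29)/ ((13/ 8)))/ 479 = 17632/ 317577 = 0.06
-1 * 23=-23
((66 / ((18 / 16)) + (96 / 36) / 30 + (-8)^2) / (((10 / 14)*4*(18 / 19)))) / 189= 0.24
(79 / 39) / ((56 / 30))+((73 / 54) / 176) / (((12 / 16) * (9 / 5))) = 6368225 / 5837832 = 1.09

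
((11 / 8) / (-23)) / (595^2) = -11 / 65140600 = -0.00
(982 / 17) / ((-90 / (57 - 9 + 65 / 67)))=-94763 / 3015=-31.43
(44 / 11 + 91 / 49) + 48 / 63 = 139 / 21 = 6.62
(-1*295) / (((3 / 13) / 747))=-954915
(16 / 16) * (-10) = -10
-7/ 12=-0.58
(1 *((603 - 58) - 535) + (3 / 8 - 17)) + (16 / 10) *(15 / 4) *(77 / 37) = 1735 / 296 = 5.86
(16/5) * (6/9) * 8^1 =256/15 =17.07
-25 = -25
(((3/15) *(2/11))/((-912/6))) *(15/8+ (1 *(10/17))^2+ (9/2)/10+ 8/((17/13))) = -101597/48320800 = -0.00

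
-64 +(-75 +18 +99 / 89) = -10670 / 89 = -119.89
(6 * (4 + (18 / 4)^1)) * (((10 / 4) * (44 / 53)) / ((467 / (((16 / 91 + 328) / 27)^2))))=1667775387520 / 49806016533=33.49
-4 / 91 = -0.04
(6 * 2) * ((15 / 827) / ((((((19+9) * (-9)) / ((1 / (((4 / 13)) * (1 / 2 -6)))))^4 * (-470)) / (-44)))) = 28561 / 46362951140470272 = 0.00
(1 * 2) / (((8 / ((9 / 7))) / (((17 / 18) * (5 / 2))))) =85 / 112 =0.76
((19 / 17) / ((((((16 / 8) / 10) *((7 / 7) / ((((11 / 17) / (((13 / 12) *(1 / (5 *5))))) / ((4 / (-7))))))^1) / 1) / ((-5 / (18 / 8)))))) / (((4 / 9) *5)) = 548625 / 3757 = 146.03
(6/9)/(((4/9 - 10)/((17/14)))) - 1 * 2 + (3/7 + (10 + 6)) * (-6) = -60595/602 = -100.66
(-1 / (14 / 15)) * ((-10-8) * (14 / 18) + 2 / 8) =825 / 56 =14.73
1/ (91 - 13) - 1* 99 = -7721/ 78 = -98.99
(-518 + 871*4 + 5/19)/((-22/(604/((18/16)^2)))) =-1089306752/16929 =-64345.61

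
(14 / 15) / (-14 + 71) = 14 / 855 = 0.02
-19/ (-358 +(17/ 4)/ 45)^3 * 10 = 1108080000/ 267376254054967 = 0.00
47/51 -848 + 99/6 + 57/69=-1946599/2346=-829.75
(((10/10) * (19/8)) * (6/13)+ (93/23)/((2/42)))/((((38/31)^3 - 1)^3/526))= 715298093166858608091/9434865828651718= 75814.34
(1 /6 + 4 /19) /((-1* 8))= -43 /912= -0.05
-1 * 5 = -5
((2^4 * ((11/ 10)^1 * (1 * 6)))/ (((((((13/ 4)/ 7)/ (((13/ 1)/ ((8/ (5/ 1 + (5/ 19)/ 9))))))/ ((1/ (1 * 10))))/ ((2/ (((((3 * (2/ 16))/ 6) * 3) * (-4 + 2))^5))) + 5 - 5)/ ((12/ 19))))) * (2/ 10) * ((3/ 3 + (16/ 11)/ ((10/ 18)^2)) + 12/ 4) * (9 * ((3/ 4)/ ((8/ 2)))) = -189057204224/ 2030625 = -93102.96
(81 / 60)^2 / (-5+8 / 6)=-2187 / 4400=-0.50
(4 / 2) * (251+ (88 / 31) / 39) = 607094 / 1209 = 502.15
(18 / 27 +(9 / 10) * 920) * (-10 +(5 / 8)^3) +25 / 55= -22764265 / 2816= -8083.90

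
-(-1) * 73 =73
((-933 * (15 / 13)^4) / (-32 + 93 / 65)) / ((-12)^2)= 26240625 / 69847024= 0.38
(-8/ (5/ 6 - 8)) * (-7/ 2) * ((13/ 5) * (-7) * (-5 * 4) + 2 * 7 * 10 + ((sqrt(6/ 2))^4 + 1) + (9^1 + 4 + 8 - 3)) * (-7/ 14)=44688/ 43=1039.26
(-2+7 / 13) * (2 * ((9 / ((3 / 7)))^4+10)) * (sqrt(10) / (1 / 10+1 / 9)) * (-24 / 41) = 840201120 * sqrt(10) / 533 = 4984895.37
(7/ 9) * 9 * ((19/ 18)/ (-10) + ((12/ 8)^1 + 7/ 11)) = 28147/ 1980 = 14.22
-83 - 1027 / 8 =-1691 / 8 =-211.38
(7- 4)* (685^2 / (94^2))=1407675 / 8836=159.31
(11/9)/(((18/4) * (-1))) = -22/81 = -0.27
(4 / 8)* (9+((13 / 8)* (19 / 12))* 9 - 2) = 965 / 64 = 15.08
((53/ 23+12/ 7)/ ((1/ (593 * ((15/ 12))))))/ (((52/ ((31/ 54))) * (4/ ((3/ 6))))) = 59469005/ 14466816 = 4.11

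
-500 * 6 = -3000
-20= -20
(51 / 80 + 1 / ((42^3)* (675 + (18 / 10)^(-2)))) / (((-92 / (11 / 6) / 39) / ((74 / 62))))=-0.59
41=41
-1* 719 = -719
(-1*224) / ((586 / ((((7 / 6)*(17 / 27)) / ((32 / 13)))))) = -10829 / 94932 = -0.11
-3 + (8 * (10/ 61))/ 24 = -539/ 183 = -2.95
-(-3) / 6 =1 / 2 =0.50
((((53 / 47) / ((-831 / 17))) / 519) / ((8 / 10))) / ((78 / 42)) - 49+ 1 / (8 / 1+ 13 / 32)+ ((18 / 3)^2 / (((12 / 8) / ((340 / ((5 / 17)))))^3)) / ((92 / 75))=87604287047725252968823 / 6521533045092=13433081829.38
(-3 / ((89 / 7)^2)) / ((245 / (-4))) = 12 / 39605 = 0.00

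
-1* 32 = -32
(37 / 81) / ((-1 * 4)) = -37 / 324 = -0.11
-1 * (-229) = 229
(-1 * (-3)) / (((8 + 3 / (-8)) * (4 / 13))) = 78 / 61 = 1.28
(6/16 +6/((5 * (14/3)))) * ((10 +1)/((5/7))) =1947/200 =9.74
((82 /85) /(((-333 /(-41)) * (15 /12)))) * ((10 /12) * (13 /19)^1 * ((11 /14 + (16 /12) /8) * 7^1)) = 349648 /968031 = 0.36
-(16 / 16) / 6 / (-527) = 1 / 3162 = 0.00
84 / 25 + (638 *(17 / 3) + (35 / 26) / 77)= 77621347 / 21450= 3618.71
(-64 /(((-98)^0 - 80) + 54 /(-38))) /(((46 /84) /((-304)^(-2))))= 21 /1335472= 0.00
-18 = -18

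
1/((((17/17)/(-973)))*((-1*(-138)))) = -973/138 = -7.05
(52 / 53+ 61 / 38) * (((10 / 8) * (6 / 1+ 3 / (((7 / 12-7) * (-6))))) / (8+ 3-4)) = 3047265 / 1085546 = 2.81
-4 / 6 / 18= -1 / 27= -0.04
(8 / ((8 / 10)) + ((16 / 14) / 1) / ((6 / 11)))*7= 254 / 3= 84.67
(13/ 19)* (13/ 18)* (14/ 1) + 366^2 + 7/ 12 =91631035/ 684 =133963.50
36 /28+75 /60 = 71 /28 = 2.54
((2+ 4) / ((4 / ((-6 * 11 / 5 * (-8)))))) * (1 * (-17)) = -13464 / 5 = -2692.80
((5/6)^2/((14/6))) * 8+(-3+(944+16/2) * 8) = 159923/21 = 7615.38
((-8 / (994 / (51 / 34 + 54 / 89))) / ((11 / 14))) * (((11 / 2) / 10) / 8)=-75 / 50552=-0.00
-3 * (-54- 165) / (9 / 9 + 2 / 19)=4161 / 7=594.43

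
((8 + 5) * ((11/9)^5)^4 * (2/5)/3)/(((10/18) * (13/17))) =22873499827707040312834/101313878825474406675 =225.77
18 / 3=6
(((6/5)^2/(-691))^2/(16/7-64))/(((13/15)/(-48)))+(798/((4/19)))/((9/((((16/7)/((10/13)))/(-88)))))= -728265758641/51209837250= -14.22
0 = 0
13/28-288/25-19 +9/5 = -19779/700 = -28.26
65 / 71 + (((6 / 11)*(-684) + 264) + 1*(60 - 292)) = -265677 / 781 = -340.18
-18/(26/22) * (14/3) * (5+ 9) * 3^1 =-38808/13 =-2985.23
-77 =-77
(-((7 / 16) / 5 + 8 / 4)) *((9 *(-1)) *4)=1503 / 20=75.15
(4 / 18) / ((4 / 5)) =5 / 18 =0.28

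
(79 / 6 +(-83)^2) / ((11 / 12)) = 82826 / 11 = 7529.64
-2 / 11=-0.18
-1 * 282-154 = -436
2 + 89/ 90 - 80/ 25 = -19/ 90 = -0.21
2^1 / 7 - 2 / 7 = 0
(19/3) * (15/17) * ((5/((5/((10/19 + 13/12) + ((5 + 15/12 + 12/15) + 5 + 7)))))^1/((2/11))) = 32384/51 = 634.98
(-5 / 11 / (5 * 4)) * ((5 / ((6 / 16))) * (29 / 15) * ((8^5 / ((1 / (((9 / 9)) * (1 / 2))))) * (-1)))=950272 / 99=9598.71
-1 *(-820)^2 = -672400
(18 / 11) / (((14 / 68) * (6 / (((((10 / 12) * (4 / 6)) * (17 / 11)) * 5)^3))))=2610031250 / 24904341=104.80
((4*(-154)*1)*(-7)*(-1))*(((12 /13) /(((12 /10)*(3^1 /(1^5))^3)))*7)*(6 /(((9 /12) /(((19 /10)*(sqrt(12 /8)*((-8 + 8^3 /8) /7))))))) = -18351872*sqrt(6) /351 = -128070.43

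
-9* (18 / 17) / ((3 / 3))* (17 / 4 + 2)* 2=-2025 / 17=-119.12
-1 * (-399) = 399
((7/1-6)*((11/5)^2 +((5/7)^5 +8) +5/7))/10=5773297/4201750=1.37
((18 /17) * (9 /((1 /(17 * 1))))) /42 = 27 /7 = 3.86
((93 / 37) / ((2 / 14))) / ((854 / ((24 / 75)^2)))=0.00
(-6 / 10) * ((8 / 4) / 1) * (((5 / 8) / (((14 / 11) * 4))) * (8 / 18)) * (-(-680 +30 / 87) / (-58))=36135 / 47096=0.77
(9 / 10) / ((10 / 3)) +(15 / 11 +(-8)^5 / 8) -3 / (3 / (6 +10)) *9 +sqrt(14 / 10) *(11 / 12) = -4662203 / 1100 +11 *sqrt(35) / 60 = -4237.28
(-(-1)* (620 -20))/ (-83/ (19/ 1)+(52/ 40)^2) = -1140000/ 5089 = -224.01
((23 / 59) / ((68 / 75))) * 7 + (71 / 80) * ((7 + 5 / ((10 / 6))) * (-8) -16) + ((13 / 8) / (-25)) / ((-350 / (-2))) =-2885302789 / 35105000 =-82.19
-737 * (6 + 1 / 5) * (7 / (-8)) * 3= 479787 / 40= 11994.68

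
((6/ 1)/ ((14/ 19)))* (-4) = -228/ 7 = -32.57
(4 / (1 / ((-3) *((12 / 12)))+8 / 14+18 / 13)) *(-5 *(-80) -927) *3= -1726452 / 443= -3897.18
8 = 8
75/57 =25/19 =1.32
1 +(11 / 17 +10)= 198 / 17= 11.65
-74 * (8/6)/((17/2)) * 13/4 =-1924/51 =-37.73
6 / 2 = 3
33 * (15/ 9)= 55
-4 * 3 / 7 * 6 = -72 / 7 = -10.29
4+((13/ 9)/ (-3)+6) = 257/ 27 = 9.52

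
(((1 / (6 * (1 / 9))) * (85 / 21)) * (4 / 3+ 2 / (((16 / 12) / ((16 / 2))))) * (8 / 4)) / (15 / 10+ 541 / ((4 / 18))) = 850 / 12789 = 0.07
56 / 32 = 7 / 4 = 1.75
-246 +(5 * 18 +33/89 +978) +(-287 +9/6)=95563/178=536.87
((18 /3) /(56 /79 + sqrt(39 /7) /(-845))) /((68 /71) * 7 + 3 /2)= 69125316 * sqrt(273) /280926906341 + 289836324960 /280926906341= 1.04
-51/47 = -1.09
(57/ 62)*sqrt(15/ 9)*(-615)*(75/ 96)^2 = -7303125*sqrt(15)/ 63488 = -445.52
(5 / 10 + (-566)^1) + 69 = -993 / 2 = -496.50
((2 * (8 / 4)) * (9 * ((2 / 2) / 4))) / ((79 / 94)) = 846 / 79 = 10.71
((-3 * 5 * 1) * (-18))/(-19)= -270/19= -14.21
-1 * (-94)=94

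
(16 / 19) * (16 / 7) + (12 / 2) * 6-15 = 3049 / 133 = 22.92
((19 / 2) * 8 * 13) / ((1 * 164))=247 / 41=6.02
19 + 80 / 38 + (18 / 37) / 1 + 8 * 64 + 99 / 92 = 34580177 / 64676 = 534.67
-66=-66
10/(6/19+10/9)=855/122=7.01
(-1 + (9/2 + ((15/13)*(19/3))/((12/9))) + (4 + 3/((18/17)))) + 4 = 3091/156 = 19.81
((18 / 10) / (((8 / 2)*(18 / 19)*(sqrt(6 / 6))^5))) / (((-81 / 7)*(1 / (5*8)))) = -133 / 81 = -1.64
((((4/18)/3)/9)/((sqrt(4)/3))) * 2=2/81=0.02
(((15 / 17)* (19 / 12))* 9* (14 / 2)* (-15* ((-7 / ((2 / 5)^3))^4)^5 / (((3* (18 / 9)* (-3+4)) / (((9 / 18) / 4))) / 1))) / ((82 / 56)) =-14497504744169041881215846678809811010069097392261028289794921875 / 12857380619375557476352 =-1127562850735077645488618000000000000000000.00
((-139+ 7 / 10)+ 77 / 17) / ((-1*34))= 22741 / 5780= 3.93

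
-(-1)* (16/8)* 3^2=18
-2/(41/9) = -18/41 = -0.44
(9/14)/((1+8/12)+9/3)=27/196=0.14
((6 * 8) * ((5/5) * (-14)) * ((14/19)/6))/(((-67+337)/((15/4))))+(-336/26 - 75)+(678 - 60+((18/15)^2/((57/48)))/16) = 29399537/55575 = 529.01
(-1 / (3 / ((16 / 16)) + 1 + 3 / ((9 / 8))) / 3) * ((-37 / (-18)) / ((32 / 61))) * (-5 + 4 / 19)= 205387 / 218880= 0.94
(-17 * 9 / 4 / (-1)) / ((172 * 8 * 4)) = 153 / 22016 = 0.01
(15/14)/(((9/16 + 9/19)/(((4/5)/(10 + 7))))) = 608/12495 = 0.05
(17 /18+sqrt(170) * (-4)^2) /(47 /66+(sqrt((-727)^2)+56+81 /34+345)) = 3179 /3807264+561 * sqrt(170) /39659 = 0.19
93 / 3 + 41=72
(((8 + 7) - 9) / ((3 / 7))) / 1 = 14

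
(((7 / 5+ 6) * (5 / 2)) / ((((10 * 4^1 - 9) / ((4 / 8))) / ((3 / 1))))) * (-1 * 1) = -111 / 124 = -0.90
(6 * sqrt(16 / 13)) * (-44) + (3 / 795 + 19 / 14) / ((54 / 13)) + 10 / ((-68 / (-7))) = 171177 / 126140 - 1056 * sqrt(13) / 13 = -291.52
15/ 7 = 2.14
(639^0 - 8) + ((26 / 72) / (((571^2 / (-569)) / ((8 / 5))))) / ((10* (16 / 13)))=-8216329361 / 1173747600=-7.00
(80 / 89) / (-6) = -40 / 267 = -0.15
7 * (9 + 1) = 70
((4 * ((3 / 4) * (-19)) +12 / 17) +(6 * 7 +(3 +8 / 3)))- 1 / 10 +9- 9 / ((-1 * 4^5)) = 0.28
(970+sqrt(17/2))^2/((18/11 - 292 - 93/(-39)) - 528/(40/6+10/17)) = -49783468735/19087674 - 25661350 * sqrt(34)/9543837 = -2623.83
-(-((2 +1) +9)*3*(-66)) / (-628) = 594 / 157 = 3.78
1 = 1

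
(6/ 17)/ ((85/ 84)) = 504/ 1445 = 0.35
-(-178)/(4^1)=89/2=44.50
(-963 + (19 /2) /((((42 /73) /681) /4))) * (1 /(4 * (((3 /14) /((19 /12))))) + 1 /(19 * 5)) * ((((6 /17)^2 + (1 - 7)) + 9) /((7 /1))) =2475742931 /67830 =36499.23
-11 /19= -0.58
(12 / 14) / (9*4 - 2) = 3 / 119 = 0.03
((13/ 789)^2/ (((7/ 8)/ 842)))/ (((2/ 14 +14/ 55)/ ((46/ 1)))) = 2880111520/ 95245713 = 30.24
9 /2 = 4.50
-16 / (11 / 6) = -96 / 11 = -8.73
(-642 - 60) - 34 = -736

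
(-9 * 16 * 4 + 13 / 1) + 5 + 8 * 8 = -494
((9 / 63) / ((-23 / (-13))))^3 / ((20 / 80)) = 8788 / 4173281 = 0.00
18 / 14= 9 / 7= 1.29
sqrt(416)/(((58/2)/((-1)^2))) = 4*sqrt(26)/29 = 0.70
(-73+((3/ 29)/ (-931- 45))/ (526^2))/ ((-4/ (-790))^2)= -89194146739464875/ 31324150016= -2847456.25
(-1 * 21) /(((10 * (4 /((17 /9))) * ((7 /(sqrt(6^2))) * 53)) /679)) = -11543 /1060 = -10.89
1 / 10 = 0.10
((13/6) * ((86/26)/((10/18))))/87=43/290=0.15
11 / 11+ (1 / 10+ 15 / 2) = 43 / 5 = 8.60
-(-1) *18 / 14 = 9 / 7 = 1.29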